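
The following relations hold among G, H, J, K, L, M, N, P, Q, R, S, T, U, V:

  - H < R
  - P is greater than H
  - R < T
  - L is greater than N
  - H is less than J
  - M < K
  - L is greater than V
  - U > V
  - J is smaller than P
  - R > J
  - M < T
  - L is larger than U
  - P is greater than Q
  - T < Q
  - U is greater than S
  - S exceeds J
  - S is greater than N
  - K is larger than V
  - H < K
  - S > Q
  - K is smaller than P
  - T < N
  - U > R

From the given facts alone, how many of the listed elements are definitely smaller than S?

From S the given relations immediately reach J, N, Q.
From those, H, T — 5 in total.
From those, R, M — 7 in total.
No other element is forced below S by the given relations, so the count is 7.

7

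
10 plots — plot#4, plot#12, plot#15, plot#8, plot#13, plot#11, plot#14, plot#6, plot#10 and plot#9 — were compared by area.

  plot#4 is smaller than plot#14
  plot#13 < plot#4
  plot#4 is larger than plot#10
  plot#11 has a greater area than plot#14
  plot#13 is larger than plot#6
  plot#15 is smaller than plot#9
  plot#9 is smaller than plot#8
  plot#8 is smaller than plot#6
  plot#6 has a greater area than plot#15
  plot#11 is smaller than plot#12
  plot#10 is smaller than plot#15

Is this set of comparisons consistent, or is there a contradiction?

The single ordering plot#10 < plot#15 < plot#9 < plot#8 < plot#6 < plot#13 < plot#4 < plot#14 < plot#11 < plot#12 satisfies every listed relation, so no contradiction arises.

consistent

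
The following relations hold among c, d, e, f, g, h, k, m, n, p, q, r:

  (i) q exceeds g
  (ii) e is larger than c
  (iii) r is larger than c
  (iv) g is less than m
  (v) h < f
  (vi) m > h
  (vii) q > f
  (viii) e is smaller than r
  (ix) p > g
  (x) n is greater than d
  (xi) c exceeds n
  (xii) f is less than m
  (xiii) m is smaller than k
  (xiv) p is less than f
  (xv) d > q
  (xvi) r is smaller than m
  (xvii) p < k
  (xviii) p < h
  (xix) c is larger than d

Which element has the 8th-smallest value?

The consecutive relations fix a unique order: g < p < h < f < q < d < n < c < e < r < m < k.
Counting 8 from the smallest end gives c.

c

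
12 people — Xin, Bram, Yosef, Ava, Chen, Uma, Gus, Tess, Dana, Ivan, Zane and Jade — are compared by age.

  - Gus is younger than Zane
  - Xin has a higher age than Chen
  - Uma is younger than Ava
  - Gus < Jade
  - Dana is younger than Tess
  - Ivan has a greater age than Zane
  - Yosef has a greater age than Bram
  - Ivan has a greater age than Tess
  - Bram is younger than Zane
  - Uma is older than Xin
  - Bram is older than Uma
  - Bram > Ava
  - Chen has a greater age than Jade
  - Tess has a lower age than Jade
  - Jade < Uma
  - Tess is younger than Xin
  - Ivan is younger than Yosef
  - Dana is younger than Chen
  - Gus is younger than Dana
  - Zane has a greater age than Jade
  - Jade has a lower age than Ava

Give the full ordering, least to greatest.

Each adjacent pair is fixed by a given relation: Gus < Dana; Dana < Tess; Tess < Jade; Jade < Chen; Chen < Xin; Xin < Uma; Uma < Ava; Ava < Bram; Bram < Zane; Zane < Ivan; Ivan < Yosef. Chaining them end to end gives the full order.

Gus < Dana < Tess < Jade < Chen < Xin < Uma < Ava < Bram < Zane < Ivan < Yosef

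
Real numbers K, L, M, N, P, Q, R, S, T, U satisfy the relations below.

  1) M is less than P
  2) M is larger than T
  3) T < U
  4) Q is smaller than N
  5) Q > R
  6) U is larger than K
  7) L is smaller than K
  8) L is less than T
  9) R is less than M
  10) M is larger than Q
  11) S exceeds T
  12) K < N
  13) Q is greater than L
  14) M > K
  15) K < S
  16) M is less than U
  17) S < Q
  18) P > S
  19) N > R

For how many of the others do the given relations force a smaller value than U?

From U the given relations immediately reach K, T, M.
From those, L, R, Q — 6 in total.
From those, S — 7 in total.
Nothing else is reachable below U; 7 in all.

7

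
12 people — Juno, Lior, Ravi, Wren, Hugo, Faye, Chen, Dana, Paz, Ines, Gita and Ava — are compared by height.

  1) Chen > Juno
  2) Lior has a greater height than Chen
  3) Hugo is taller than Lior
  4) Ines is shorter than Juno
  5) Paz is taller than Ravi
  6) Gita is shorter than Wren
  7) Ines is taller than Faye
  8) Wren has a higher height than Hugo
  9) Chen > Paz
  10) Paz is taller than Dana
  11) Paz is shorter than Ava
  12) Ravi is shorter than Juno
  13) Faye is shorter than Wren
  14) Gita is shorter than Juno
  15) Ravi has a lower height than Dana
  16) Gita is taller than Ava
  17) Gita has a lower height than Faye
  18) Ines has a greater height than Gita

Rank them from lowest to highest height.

Ravi < Dana < Paz < Ava < Gita < Faye < Ines < Juno < Chen < Lior < Hugo < Wren

The consecutive links are each given: Ravi < Dana; Dana < Paz; Paz < Ava; Ava < Gita; Gita < Faye; Faye < Ines; Ines < Juno; Juno < Chen; Chen < Lior; Lior < Hugo; Hugo < Wren.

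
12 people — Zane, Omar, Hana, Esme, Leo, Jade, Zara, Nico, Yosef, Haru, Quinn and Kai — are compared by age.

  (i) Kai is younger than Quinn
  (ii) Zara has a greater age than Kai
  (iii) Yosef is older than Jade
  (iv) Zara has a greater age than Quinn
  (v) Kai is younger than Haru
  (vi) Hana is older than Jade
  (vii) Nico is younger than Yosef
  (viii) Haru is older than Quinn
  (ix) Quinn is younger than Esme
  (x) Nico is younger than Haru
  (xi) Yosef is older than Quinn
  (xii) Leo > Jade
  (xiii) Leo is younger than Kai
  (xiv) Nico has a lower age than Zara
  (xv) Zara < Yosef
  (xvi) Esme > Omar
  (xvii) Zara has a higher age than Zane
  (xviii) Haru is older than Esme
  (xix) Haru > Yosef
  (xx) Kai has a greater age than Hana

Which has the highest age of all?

Omar is not greatest since Omar < Esme; Jade is not greatest since Jade < Hana; Zane is not greatest since Zane < Zara; Hana is not greatest since Hana < Kai; Leo is not greatest since Leo < Kai; Nico is not greatest since Nico < Yosef; Kai is not greatest since Kai < Haru; Quinn is not greatest since Quinn < Yosef; Esme is not greatest since Esme < Haru; Zara is not greatest since Zara < Yosef; Yosef is not greatest since Yosef < Haru.
Only Haru has nothing above it, so Haru is the highest age.

Haru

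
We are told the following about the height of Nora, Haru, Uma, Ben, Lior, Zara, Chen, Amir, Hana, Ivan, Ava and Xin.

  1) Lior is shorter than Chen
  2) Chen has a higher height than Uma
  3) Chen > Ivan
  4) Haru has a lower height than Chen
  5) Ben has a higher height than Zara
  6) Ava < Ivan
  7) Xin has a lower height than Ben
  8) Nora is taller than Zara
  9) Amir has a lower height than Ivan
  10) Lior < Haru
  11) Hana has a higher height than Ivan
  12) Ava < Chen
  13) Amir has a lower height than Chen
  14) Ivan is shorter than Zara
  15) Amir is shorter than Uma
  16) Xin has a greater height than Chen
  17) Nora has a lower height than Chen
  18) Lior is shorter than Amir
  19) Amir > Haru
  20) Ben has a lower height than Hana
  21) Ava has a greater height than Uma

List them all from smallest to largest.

The consecutive links are each given: Lior < Haru; Haru < Amir; Amir < Uma; Uma < Ava; Ava < Ivan; Ivan < Zara; Zara < Nora; Nora < Chen; Chen < Xin; Xin < Ben; Ben < Hana.

Lior < Haru < Amir < Uma < Ava < Ivan < Zara < Nora < Chen < Xin < Ben < Hana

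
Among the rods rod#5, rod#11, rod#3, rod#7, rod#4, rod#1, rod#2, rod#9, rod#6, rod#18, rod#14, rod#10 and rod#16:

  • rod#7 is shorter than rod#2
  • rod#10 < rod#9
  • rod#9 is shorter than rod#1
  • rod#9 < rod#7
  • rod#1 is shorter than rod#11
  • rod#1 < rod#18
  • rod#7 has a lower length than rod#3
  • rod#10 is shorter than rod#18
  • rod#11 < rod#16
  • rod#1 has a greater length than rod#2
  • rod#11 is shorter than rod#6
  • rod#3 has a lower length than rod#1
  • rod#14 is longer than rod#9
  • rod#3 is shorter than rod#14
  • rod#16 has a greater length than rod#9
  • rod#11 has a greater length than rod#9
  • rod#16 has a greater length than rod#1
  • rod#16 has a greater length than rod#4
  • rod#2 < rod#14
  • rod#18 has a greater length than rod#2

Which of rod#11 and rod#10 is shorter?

rod#10 < rod#9 and rod#9 < rod#7 give rod#10 < rod#7.
With rod#7 < rod#2: rod#10 < rod#9 < rod#7 < rod#2.
Then rod#2 < rod#1 extends the chain to rod#1.
With rod#1 < rod#11: rod#10 < rod#9 < rod#7 < rod#2 < rod#1 < rod#11.
So rod#10 < rod#11; rod#10 is the shorter of the two.

rod#10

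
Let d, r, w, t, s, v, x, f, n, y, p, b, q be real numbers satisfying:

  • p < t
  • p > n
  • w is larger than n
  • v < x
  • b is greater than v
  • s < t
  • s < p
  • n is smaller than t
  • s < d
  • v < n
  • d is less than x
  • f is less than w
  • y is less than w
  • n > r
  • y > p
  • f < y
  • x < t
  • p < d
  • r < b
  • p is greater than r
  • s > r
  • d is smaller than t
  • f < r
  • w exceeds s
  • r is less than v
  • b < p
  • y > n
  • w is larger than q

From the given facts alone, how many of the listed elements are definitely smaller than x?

The elements the relations force below x are f, r, v, s, n, b, p, d — no chain reaches any other.
That is 8.

8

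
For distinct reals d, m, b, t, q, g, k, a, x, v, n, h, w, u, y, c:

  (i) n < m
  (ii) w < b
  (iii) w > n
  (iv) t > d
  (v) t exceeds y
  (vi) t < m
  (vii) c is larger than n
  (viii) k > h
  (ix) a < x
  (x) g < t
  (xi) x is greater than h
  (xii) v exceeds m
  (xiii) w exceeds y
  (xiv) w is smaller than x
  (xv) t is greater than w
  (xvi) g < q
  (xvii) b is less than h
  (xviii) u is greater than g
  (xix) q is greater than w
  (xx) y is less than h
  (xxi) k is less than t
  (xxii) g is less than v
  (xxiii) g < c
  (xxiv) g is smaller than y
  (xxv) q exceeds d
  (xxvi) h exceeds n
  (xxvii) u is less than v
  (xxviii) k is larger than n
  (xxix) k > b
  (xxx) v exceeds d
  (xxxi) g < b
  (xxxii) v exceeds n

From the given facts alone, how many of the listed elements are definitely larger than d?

4

Directly above d: t, q, v.
One step further: m (4 so far).
No other element is forced above d by the given relations, so the count is 4.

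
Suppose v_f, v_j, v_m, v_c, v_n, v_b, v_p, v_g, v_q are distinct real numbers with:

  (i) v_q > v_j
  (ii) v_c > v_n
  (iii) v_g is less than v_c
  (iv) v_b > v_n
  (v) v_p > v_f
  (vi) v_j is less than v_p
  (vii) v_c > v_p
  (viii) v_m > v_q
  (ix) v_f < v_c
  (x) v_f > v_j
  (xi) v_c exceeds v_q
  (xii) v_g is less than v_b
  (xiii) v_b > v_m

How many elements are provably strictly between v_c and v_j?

3

Chaining upward from v_j reaches: v_f, v_p, v_q, v_m, v_b.
Chaining downward from v_c reaches: v_g, v_f, v_p, v_q, v_n.
Strictly between v_j and v_c are those in both lists: v_f, v_p, v_q — 3 elements.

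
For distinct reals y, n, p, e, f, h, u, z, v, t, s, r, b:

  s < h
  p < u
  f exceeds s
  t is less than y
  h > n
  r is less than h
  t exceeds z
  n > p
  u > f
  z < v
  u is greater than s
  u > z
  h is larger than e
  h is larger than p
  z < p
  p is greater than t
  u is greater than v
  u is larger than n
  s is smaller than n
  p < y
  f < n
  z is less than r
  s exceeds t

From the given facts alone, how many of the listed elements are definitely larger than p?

4

From p the given relations immediately reach y, n, u, h.
Nothing else is reachable above p; 4 in all.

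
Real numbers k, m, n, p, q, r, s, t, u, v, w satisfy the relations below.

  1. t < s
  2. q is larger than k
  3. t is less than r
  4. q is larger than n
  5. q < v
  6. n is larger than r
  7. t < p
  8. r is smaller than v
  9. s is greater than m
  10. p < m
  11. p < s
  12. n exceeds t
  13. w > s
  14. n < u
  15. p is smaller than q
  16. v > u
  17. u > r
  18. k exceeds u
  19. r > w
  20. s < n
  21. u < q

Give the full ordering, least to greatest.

t < p < m < s < w < r < n < u < k < q < v

Nothing is placed below t, so it is least; from there t < p; p < m; m < s; s < w; w < r; r < n; n < u; u < k; k < q; q < v, each given directly.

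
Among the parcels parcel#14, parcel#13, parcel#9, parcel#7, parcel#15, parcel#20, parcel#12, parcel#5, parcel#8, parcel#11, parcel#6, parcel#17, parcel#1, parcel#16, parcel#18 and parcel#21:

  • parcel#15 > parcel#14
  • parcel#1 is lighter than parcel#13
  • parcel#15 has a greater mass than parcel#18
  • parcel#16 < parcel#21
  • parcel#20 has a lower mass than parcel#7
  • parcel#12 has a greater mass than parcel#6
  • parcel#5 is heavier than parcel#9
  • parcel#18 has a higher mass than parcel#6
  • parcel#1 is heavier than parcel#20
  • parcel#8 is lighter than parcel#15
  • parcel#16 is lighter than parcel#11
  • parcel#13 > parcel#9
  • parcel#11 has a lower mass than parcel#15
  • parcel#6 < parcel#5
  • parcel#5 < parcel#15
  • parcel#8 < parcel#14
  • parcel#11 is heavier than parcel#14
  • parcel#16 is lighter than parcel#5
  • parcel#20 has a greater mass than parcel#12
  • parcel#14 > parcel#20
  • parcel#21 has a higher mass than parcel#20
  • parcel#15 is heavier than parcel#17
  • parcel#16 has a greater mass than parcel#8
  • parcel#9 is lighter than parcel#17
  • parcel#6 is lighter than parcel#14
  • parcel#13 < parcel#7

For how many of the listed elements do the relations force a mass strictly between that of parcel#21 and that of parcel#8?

1

The relations place parcel#8 below parcel#21. An element lies strictly between them when it is forced above parcel#8 and also forced below parcel#21.
Above parcel#8: {parcel#14, parcel#16, parcel#11, parcel#5, parcel#15}. Below parcel#21: {parcel#6, parcel#12, parcel#20, parcel#16}.
Intersection: {parcel#16} — 1.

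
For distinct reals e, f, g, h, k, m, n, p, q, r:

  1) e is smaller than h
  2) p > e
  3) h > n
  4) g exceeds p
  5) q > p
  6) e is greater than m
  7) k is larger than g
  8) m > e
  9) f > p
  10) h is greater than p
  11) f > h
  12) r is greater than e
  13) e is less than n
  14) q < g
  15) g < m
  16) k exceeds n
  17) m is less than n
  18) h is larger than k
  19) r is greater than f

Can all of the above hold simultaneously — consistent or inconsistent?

inconsistent

We have m < e stated directly, yet also e < p < q < g < m by chaining the others — so e < m. Contradiction.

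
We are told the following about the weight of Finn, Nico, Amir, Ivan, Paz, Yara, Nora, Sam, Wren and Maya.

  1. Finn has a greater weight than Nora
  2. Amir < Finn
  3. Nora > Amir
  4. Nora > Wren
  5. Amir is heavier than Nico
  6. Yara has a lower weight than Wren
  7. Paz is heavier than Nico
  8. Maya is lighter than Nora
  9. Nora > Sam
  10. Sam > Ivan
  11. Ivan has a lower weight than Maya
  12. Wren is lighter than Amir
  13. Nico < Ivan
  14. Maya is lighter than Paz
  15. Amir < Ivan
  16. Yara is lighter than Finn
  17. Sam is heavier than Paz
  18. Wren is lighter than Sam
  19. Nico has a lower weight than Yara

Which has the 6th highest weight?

Ivan

The consecutive relations fix a unique order: Nico < Yara < Wren < Amir < Ivan < Maya < Paz < Sam < Nora < Finn.
The 6th largest is Ivan.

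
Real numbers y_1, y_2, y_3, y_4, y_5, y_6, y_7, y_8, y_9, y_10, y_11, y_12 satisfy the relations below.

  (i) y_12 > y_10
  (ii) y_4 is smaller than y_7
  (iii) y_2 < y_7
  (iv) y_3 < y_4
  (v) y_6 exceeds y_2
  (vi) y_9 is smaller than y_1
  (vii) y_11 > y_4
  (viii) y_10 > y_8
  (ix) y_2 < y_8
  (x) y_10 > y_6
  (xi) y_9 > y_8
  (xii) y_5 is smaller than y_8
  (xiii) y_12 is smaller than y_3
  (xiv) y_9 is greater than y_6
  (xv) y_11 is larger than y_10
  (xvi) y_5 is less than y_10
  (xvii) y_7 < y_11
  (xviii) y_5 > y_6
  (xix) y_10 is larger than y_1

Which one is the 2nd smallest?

Chaining the given pairs: y_2 < y_6 < y_5 < y_8 < y_9 < y_1 < y_10 < y_12 < y_3 < y_4 < y_7 < y_11.
The 2nd smallest is y_6.

y_6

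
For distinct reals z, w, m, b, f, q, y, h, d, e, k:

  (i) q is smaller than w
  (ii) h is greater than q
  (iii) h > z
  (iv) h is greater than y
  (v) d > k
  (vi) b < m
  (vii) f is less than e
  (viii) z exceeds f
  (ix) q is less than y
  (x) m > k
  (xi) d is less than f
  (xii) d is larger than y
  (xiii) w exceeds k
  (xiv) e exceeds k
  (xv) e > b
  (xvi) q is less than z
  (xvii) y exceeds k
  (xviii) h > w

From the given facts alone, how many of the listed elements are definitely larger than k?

From k the given relations immediately reach y, d, w, e, m.
From those, f, h — 7 in total.
From those, z — 8 in total.
No other element is forced above k by the given relations, so the count is 8.

8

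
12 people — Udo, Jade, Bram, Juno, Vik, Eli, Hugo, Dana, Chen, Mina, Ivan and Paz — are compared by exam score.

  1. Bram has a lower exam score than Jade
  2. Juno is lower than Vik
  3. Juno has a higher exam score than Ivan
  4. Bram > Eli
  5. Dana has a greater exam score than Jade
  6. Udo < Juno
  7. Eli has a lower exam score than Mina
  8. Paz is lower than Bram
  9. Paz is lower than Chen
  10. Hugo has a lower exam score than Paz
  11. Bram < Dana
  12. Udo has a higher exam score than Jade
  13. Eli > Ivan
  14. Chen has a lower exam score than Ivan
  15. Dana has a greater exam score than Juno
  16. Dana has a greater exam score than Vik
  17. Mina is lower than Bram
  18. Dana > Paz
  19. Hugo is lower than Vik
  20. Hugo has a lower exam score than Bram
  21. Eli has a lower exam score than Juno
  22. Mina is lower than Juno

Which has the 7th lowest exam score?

Chaining the given pairs: Hugo < Paz < Chen < Ivan < Eli < Mina < Bram < Jade < Udo < Juno < Vik < Dana.
Counting 7 from the smallest end gives Bram.

Bram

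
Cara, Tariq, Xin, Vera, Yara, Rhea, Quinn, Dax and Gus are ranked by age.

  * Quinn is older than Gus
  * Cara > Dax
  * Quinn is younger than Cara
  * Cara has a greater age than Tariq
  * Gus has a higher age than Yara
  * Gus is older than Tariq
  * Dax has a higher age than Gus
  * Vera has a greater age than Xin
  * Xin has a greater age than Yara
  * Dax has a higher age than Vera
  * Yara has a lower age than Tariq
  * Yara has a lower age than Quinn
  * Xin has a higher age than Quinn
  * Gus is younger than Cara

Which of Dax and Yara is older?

Following the relations from Yara: Yara < Tariq < Gus < Quinn < Xin < Vera < Dax.
So Yara < Dax; Dax is the older of the two.

Dax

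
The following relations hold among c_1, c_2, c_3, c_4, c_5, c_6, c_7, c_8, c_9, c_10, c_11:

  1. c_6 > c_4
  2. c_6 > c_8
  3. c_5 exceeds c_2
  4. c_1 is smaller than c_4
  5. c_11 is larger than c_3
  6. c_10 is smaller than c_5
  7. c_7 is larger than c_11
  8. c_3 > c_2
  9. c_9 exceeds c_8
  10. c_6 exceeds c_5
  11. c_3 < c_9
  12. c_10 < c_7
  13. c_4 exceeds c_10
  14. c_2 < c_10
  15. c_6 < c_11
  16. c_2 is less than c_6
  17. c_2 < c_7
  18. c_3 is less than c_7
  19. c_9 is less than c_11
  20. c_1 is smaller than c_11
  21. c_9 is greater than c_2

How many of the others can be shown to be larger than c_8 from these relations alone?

From c_8 the given relations immediately reach c_6, c_9.
From those, c_11 — 3 in total.
From those, c_7 — 4 in total.
No other element is forced above c_8 by the given relations, so the count is 4.

4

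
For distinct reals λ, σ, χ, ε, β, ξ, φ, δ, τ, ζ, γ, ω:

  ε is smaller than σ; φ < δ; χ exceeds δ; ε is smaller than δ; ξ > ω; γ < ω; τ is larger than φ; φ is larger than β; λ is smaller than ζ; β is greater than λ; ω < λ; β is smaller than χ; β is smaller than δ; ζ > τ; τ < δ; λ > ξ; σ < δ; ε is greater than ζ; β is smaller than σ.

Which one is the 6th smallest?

φ

Piecing the relations together gives one ordering: γ < ω < ξ < λ < β < φ < τ < ζ < ε < σ < δ < χ.
The 6th smallest is φ.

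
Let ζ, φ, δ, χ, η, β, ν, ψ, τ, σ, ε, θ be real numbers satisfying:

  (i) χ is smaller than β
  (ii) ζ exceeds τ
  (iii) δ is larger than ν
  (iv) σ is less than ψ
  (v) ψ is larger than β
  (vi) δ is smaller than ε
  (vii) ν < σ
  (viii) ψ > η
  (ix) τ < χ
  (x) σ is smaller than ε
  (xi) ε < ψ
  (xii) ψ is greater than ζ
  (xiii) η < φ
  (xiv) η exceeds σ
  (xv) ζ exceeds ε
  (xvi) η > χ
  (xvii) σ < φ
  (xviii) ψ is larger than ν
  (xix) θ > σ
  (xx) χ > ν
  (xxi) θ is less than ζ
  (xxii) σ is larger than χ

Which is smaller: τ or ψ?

τ

Link the given pairs in sequence: τ < χ; χ < σ; σ < ε; ε < ζ; ζ < ψ.
Chaining these gives τ < χ < σ < ε < ζ < ψ.
So τ < ψ; τ is the smaller of the two.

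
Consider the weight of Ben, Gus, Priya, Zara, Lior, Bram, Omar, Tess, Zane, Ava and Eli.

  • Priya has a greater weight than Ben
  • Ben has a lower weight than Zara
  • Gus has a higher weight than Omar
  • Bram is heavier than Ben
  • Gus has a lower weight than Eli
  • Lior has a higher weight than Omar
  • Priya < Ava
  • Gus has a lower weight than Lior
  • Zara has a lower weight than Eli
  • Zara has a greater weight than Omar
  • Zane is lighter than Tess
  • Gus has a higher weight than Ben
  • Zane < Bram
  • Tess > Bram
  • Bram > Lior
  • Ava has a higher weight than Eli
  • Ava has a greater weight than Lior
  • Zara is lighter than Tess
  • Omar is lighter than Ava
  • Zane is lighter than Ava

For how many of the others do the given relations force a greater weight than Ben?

The elements the relations force above Ben are Gus, Priya, Zara, Eli, Lior, Ava, Bram, Tess — no chain reaches any other.
That is 8.

8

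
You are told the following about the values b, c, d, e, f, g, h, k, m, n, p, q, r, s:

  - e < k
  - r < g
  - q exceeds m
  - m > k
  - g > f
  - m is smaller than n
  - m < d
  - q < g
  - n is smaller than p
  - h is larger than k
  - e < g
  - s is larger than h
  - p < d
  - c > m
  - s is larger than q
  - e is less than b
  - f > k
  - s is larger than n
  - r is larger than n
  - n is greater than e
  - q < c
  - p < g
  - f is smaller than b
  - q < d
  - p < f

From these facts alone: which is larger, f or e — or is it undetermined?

e < k and k < m give e < m.
Then m < n extends the chain to n.
Then n < p extends the chain to p.
With p < f: e < k < m < n < p < f.
So f is larger.

f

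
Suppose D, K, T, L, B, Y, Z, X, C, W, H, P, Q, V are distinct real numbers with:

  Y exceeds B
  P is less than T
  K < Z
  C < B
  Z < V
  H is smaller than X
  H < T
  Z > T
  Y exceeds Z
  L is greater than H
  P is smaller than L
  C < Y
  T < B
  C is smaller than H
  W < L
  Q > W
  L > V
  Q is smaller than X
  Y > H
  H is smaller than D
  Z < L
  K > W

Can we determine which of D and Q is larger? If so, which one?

Following every chain through Q: above Q we get X; below Q we get W.
D is not reached, and no chain runs the other way from D to Q.
So the given relations leave the order of Q and D undetermined.

undetermined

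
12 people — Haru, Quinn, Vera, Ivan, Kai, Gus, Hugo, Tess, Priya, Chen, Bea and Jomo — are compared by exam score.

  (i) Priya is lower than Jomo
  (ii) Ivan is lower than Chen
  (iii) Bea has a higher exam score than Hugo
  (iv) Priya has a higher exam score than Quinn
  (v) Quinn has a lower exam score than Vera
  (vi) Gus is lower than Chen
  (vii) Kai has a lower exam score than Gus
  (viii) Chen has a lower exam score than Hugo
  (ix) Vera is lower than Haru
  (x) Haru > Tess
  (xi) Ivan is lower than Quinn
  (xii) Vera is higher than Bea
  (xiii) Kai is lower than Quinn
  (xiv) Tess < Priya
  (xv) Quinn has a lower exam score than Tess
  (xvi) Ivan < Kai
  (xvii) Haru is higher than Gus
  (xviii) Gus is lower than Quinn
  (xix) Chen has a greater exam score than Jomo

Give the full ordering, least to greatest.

Ivan < Kai < Gus < Quinn < Tess < Priya < Jomo < Chen < Hugo < Bea < Vera < Haru

The consecutive links are each given: Ivan < Kai; Kai < Gus; Gus < Quinn; Quinn < Tess; Tess < Priya; Priya < Jomo; Jomo < Chen; Chen < Hugo; Hugo < Bea; Bea < Vera; Vera < Haru.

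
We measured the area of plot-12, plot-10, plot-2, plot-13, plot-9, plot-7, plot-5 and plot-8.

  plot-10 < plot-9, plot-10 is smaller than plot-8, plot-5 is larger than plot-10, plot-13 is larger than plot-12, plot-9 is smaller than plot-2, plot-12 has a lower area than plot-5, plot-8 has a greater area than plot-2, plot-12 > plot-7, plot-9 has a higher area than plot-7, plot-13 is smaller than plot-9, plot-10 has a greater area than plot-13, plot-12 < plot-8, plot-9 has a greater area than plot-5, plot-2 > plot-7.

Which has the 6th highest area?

Piecing the relations together gives one ordering: plot-7 < plot-12 < plot-13 < plot-10 < plot-5 < plot-9 < plot-2 < plot-8.
Counting 6 from the largest end gives plot-13.

plot-13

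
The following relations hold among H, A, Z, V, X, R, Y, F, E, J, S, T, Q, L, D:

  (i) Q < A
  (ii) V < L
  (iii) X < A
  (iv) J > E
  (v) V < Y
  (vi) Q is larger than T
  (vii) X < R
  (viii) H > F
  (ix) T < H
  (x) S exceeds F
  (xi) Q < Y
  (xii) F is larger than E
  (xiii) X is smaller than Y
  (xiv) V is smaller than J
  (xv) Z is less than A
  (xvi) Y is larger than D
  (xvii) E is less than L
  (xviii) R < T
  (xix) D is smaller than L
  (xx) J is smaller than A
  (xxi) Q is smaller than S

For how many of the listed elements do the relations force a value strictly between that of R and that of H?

The relations place R below H. An element lies strictly between them when it is forced above R and also forced below H.
Above R: {T, Q, Y, S, A}. Below H: {X, E, T, F}.
Intersection: {T} — 1.

1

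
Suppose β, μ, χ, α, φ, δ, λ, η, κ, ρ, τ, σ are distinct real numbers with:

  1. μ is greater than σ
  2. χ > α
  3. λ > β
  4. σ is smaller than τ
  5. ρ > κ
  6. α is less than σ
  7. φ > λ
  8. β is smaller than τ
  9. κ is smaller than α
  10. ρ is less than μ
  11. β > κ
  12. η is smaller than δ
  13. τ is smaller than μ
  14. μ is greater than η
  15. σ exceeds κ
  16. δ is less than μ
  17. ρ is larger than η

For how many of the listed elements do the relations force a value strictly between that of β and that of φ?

Chaining upward from β reaches: τ, λ, μ.
Chaining downward from φ reaches: κ, λ.
Strictly between β and φ are those in both lists: λ — 1 element.

1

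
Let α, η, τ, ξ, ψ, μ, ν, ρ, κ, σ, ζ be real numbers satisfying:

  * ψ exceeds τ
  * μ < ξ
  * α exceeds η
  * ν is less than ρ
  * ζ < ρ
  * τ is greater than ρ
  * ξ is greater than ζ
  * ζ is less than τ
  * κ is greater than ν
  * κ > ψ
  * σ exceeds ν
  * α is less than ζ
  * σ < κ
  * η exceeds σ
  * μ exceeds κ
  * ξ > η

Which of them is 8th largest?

α

The consecutive relations fix a unique order: ν < σ < η < α < ζ < ρ < τ < ψ < κ < μ < ξ.
Counting 8 from the largest end gives α.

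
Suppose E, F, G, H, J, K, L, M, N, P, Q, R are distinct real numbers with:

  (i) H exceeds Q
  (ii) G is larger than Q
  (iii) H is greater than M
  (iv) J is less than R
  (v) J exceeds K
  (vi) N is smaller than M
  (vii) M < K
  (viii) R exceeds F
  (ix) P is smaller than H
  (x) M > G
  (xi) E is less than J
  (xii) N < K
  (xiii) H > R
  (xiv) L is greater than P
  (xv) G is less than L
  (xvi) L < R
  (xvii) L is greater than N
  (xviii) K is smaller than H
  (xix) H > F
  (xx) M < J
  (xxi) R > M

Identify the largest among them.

H

Chaining downward from H: directly below it, Q, P, M, F, K, R; then G, N, L, J; then E.
That covers every other element, and nothing is given above H, so H is the largest.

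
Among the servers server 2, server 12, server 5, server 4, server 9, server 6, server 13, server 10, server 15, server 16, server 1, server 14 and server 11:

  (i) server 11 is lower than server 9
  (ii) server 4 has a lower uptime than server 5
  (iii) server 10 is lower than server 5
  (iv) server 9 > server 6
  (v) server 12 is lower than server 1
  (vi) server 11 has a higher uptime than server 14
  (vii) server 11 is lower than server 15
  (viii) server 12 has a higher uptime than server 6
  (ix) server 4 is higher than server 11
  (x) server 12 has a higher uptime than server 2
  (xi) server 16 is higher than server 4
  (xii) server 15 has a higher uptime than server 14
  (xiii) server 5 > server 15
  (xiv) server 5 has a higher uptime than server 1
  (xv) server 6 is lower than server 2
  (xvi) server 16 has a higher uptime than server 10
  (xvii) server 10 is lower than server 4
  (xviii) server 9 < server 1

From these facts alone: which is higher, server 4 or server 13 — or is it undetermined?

Following every chain through server 4: above server 4 we get server 16, server 5; below server 4 we get server 10, server 14, server 11.
server 13 is not reached, and no chain runs the other way from server 13 to server 4.
So the given relations leave the order of server 4 and server 13 undetermined.

undetermined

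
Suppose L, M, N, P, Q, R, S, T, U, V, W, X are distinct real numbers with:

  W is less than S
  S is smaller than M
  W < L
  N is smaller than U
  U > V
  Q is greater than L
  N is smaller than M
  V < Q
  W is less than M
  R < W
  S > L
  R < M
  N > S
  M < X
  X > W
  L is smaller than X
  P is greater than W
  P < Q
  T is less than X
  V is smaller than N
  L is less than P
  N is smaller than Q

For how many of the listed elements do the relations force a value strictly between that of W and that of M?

The relations place W below M. An element lies strictly between them when it is forced above W and also forced below M.
Above W: {L, P, S, N, U, Q, X}. Below M: {R, L, V, S, N}.
Intersection: {L, S, N} — 3.

3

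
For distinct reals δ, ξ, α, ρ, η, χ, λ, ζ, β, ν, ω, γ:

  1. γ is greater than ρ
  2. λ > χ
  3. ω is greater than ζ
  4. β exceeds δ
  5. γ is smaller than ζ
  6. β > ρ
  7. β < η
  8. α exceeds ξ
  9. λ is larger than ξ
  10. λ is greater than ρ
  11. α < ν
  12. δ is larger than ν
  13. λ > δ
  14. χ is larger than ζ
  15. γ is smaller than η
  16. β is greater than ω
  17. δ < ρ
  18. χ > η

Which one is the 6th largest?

ζ

Piecing the relations together gives one ordering: ξ < α < ν < δ < ρ < γ < ζ < ω < β < η < χ < λ.
Counting 6 from the largest end gives ζ.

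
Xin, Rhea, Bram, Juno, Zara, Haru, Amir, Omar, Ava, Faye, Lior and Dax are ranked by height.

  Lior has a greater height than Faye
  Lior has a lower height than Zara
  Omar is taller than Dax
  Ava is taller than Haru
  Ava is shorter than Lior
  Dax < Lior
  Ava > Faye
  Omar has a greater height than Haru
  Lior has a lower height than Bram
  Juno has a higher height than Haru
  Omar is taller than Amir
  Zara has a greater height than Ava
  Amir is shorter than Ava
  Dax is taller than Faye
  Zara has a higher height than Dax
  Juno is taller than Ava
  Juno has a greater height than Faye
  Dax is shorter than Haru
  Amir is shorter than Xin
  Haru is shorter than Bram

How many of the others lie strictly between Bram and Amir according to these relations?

The relations place Amir below Bram. An element lies strictly between them when it is forced above Amir and also forced below Bram.
Above Amir: {Ava, Omar, Juno, Lior, Zara, Xin}. Below Bram: {Faye, Dax, Haru, Ava, Lior}.
Intersection: {Ava, Lior} — 2.

2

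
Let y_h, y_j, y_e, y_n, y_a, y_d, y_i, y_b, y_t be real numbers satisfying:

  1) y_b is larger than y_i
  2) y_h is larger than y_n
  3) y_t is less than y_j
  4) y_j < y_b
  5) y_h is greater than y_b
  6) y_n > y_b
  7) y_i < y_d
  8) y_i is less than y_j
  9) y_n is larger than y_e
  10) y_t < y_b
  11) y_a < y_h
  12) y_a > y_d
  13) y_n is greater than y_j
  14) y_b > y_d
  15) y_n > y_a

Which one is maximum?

y_t is not greatest since y_t < y_j; y_i is not greatest since y_i < y_b; y_e is not greatest since y_e < y_n; y_j is not greatest since y_j < y_n; y_d is not greatest since y_d < y_a; y_b is not greatest since y_b < y_h; y_a is not greatest since y_a < y_h; y_n is not greatest since y_n < y_h.
Only y_h has nothing above it, so y_h is the maximum.

y_h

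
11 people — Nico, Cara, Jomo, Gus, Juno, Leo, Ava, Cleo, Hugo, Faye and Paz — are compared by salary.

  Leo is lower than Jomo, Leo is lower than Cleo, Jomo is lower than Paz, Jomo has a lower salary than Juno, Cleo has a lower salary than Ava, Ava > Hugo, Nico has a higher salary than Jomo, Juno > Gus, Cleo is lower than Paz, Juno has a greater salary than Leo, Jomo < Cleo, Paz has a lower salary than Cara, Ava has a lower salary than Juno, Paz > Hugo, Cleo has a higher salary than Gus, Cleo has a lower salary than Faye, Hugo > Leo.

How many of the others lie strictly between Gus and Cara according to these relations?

2

Chaining upward from Gus reaches: Cleo, Faye, Ava, Paz, Juno.
Chaining downward from Cara reaches: Leo, Jomo, Hugo, Cleo, Paz.
Strictly between Gus and Cara are those in both lists: Cleo, Paz — 2 elements.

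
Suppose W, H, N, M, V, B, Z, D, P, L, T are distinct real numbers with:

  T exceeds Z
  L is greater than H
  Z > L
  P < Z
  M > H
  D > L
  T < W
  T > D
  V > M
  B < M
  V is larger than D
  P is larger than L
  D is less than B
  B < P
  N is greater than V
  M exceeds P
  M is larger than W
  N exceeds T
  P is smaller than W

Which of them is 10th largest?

Piecing the relations together gives one ordering: H < L < D < B < P < Z < T < W < M < V < N.
Counting 10 from the largest end gives L.

L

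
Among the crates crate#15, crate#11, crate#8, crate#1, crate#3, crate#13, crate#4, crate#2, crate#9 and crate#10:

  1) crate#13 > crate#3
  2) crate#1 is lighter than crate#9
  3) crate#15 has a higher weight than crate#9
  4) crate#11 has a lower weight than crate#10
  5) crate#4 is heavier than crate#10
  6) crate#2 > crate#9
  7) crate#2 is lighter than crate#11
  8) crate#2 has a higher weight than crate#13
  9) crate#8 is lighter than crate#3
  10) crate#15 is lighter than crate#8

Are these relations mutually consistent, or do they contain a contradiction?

consistent

Every relation is compatible with crate#1 < crate#9 < crate#15 < crate#8 < crate#3 < crate#13 < crate#2 < crate#11 < crate#10 < crate#4; the set is consistent.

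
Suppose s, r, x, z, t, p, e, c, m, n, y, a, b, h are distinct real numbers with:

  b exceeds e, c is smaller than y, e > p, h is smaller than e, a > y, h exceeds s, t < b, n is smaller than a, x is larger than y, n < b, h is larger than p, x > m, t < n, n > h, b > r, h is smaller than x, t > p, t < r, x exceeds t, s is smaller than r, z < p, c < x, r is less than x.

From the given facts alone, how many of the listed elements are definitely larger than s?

Directly above s: h, r.
One step further: n, e, b, x (6 so far).
One step further: a (7 so far).
Nothing else is reachable above s; 7 in all.

7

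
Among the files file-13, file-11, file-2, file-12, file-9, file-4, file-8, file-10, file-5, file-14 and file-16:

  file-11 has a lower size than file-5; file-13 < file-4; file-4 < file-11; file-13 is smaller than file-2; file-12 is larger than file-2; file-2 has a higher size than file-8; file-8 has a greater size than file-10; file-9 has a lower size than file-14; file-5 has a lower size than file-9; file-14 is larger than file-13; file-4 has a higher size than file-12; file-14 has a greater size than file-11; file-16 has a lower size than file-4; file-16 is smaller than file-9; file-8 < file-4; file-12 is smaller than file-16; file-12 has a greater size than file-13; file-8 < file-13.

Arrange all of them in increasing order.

Nothing is placed below file-10, so it is least; from there file-10 < file-8; file-8 < file-13; file-13 < file-2; file-2 < file-12; file-12 < file-16; file-16 < file-4; file-4 < file-11; file-11 < file-5; file-5 < file-9; file-9 < file-14, each given directly.

file-10 < file-8 < file-13 < file-2 < file-12 < file-16 < file-4 < file-11 < file-5 < file-9 < file-14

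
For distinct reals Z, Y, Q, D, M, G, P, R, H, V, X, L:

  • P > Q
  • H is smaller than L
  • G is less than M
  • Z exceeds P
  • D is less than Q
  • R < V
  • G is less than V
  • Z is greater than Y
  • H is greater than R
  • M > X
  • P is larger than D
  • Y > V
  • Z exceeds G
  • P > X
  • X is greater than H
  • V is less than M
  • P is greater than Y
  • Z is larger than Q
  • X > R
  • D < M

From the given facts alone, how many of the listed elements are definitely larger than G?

The elements the relations force above G are V, Y, P, Z, M — no chain reaches any other.
That is 5.

5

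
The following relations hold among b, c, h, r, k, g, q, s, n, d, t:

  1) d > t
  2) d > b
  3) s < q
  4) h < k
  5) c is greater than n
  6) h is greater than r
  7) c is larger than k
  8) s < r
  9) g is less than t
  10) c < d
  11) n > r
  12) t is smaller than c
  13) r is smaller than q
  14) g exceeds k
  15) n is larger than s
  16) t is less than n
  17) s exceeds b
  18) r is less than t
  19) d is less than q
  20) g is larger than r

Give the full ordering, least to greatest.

Nothing is placed below b, so it is least; from there b < s; s < r; r < h; h < k; k < g; g < t; t < n; n < c; c < d; d < q, each given directly.

b < s < r < h < k < g < t < n < c < d < q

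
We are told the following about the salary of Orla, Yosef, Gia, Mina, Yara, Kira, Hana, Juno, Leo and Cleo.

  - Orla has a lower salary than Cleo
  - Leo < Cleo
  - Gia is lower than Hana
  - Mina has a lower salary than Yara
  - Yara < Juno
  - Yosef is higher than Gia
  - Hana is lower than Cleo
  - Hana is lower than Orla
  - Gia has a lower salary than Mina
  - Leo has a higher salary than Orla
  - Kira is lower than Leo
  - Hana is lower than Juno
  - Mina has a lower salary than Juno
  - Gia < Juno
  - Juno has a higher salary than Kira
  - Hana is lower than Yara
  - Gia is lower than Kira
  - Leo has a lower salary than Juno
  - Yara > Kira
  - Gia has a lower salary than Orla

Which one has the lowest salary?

Mina is not least since Gia < Mina; Hana is not least since Gia < Hana; Kira is not least since Gia < Kira; Orla is not least since Hana < Orla; Yara is not least since Hana < Yara; Leo is not least since Orla < Leo; Cleo is not least since Hana < Cleo; Yosef is not least since Gia < Yosef; Juno is not least since Mina < Juno.
Only Gia has nothing below it, so Gia is the lowest salary.

Gia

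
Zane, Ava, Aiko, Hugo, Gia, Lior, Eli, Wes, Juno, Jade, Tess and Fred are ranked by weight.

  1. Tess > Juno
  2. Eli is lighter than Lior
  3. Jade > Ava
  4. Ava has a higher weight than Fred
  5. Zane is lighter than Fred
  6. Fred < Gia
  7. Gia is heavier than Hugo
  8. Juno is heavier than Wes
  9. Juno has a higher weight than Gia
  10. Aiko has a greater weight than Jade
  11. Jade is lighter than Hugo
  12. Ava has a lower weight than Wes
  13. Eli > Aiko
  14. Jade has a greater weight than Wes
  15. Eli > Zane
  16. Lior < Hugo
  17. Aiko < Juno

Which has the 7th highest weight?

The consecutive relations fix a unique order: Zane < Fred < Ava < Wes < Jade < Aiko < Eli < Lior < Hugo < Gia < Juno < Tess.
The 7th largest is Aiko.

Aiko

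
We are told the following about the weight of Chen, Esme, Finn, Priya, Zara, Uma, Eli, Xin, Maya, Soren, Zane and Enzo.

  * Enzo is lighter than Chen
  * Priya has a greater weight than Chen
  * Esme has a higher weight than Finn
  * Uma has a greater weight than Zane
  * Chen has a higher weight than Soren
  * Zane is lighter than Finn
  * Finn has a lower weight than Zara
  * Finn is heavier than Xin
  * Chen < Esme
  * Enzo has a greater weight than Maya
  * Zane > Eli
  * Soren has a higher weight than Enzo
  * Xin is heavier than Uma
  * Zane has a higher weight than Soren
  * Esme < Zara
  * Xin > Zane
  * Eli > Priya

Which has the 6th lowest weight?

Chaining the given pairs: Maya < Enzo < Soren < Chen < Priya < Eli < Zane < Uma < Xin < Finn < Esme < Zara.
Counting 6 from the smallest end gives Eli.

Eli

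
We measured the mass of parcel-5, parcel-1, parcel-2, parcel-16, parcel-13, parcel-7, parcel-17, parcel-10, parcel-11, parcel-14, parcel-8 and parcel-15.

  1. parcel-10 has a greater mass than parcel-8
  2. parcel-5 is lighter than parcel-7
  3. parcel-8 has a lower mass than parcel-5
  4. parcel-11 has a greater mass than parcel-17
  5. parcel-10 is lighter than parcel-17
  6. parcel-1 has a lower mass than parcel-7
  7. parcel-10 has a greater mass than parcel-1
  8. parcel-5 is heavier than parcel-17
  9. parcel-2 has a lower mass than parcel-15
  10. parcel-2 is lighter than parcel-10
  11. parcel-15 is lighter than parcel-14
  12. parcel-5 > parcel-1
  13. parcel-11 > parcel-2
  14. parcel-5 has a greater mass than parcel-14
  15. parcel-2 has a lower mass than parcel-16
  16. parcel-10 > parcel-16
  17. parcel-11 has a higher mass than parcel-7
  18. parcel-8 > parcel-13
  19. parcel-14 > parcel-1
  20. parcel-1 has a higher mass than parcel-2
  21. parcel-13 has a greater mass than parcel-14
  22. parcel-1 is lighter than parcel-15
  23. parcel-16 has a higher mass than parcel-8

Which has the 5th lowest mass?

parcel-13

Piecing the relations together gives one ordering: parcel-2 < parcel-1 < parcel-15 < parcel-14 < parcel-13 < parcel-8 < parcel-16 < parcel-10 < parcel-17 < parcel-5 < parcel-7 < parcel-11.
Counting 5 from the smallest end gives parcel-13.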